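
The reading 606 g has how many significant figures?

3

606: zeros between nonzero digits are significant.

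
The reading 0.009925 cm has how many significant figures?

0.009925: leading zeros are not significant.

4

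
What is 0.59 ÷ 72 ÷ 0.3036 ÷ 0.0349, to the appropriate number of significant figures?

0.59 ÷ 72 ÷ 0.3036 ÷ 0.0349 = 0.77337890344…
Multiplication/division keeps the fewest significant figures: 0.59 → 2 s.f., 72 → 2 s.f., 0.3036 → 4 s.f., 0.0349 → 3 s.f.; limit is 2.
Rounded to 2 significant figures: 7.7 × 10⁻¹.

7.7 × 10⁻¹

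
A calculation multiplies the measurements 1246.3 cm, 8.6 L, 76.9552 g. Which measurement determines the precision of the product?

8.6 L

1246.3 cm → 5 s.f.; 8.6 L → 2 s.f.; 76.9552 g → 6 s.f.
The fewest is 2 significant figures, from 8.6 L.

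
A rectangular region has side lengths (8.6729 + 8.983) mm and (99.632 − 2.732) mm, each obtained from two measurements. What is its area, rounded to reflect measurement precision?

1710.9 mm²

8.6729 + 8.983 = 17.6559, limited to 3 d.p. → 5 s.f.; 99.632 − 2.732 = 96.900, limited to 3 d.p. → 5 s.f.
Carrying full precision, 17.6559 × 96.900 = 1710.85671; keep min(5, 5) = 5 s.f.
Rounded to 5 significant figures: 1710.9 mm².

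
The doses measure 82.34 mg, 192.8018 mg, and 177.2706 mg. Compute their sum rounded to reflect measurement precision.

4.5241 × 10^2 mg

82.34 mg + 192.8018 mg + 177.2706 mg = 452.4124 mg.
Addition/subtraction keeps the fewest decimal places: 82.34 → 2 decimal places, 192.8018 → 4 decimal places, 177.2706 → 4 decimal places; limit is 2.
Rounded to 2 decimal places: 4.5241 × 10^2 mg.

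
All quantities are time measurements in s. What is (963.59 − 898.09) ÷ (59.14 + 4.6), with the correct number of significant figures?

1.03

963.59 − 898.09 = 65.50, limited to 2 d.p. → 4 s.f.; 59.14 + 4.6 = 63.74, limited to 1 d.p. → 3 s.f.
Carrying full precision, 65.50 ÷ 63.74 = 1.02761217446…; keep min(4, 3) = 3 s.f.
Rounded to 3 significant figures: 1.03.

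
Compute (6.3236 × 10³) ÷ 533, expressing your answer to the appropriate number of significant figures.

11.9

(6.3236 × 10³) ÷ 533 = 11.8641651032…
Multiplication/division keeps the fewest significant figures: 6.3236 × 10³ → 5 s.f., 533 → 3 s.f.; limit is 3.
Rounded to 3 significant figures: 11.9.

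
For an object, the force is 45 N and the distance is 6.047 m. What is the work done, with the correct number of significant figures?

work done = 45 N × 6.047 m = 272.115 J.
45 has 2 significant figures; 6.047 has 4.
Division/multiplication keeps the fewest: 2 significant figures.
Rounded: 2.7 × 10^2 J.

2.7 × 10^2 J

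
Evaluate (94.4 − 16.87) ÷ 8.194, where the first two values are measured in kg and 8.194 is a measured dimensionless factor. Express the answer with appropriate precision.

94.4 kg − 16.87 kg = 77.53 kg; the difference is limited to 1 decimal place (3 s.f.).
Carrying full precision, 77.53 ÷ 8.194 = 9.46180131804… kg; 8.194 has 4 s.f., so the result keeps min(3, 4) = 3 s.f.
Rounded to 3 significant figures: 9.46 kg.

9.46 kg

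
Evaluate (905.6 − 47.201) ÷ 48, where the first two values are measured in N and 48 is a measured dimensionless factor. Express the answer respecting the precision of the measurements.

18 N

905.6 N − 47.201 N = 858.399 N; the difference is limited to 1 decimal place (4 s.f.).
Carrying full precision, 858.399 ÷ 48 = 17.8833125 N; 48 has 2 s.f., so the result keeps min(4, 2) = 2 s.f.
Rounded to 2 significant figures: 18 N.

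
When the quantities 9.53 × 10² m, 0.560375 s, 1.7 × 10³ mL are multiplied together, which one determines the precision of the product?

9.53 × 10² m → 3 s.f.; 0.560375 s → 6 s.f.; 1.7 × 10³ mL → 2 s.f.
The fewest is 2 significant figures, from 1.7 × 10³ mL.

1.7 × 10³ mL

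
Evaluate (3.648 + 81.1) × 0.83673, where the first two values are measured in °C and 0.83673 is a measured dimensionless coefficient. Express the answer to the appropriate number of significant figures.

3.648 °C + 81.1 °C = 84.748 °C; the sum is limited to 1 decimal place (3 s.f.).
Carrying full precision, 84.748 × 0.83673 = 70.91119404 °C; 0.83673 has 5 s.f., so the result keeps min(3, 5) = 3 s.f.
Rounded to 3 significant figures: 70.9 °C.

70.9 °C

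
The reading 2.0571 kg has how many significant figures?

5

2.0571: zeros between nonzero digits are significant.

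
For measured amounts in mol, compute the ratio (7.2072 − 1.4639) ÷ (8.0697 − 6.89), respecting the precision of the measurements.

7.2072 − 1.4639 = 5.7433, limited to 4 d.p. → 5 s.f.; 8.0697 − 6.89 = 1.1797, limited to 2 d.p. → 3 s.f.
Carrying full precision, 5.7433 ÷ 1.1797 = 4.8684411291…; keep min(5, 3) = 3 s.f.
Rounded to 3 significant figures: 4.87.

4.87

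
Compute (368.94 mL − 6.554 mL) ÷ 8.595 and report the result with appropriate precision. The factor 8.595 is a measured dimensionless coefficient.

42.16 mL

368.94 mL − 6.554 mL = 362.386 mL; the difference is limited to 2 decimal places (5 s.f.).
Carrying full precision, 362.386 ÷ 8.595 = 42.1624200116… mL; 8.595 has 4 s.f., so the result keeps min(5, 4) = 4 s.f.
Rounded to 4 significant figures: 42.16 mL.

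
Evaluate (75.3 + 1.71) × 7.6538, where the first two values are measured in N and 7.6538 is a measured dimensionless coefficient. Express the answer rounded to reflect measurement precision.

589 N

75.3 N + 1.71 N = 77.01 N; the sum is limited to 1 decimal place (3 s.f.).
Carrying full precision, 77.01 × 7.6538 = 589.419138 N; 7.6538 has 5 s.f., so the result keeps min(3, 5) = 3 s.f.
Rounded to 3 significant figures: 589 N.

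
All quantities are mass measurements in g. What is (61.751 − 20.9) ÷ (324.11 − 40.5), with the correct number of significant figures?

61.751 − 20.9 = 40.851, limited to 1 d.p. → 3 s.f.; 324.11 − 40.5 = 283.61, limited to 1 d.p. → 4 s.f.
Carrying full precision, 40.851 ÷ 283.61 = 0.144039349811…; keep min(3, 4) = 3 s.f.
Rounded to 3 significant figures: 0.144.

0.144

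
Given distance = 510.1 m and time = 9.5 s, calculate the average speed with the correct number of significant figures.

average speed = 510.1 m ÷ 9.5 s = 53.6947368421… m/s.
510.1 has 4 significant figures; 9.5 has 2.
Division/multiplication keeps the fewest: 2 significant figures.
Rounded: 54 m/s.

54 m/s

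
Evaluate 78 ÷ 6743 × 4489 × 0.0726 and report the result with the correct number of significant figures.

78 ÷ 6743 × 4489 × 0.0726 = 3.7698812398…
Multiplication/division keeps the fewest significant figures: 78 → 2 s.f., 6743 → 4 s.f., 4489 → 4 s.f., 0.0726 → 3 s.f.; limit is 2.
Rounded to 2 significant figures: 3.8.

3.8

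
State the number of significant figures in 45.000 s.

45.000: trailing zeros after a decimal point are significant.

5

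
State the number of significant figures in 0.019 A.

0.019: leading zeros are not significant.

2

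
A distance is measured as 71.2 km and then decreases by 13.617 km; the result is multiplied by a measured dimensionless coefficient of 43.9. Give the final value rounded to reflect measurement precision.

71.2 km − 13.617 km = 57.583 km; the difference is limited to 1 decimal place (3 s.f.).
Carrying full precision, 57.583 × 43.9 = 2527.8937 km; 43.9 has 3 s.f., so the result keeps min(3, 3) = 3 s.f.
Rounded to 3 significant figures: 2.53 × 10³ km.

2.53 × 10³ km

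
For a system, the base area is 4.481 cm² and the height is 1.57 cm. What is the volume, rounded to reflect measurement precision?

7.04 cm³

volume = 4.481 cm² × 1.57 cm = 7.03517 cm³.
4.481 has 4 significant figures; 1.57 has 3.
Division/multiplication keeps the fewest: 3 significant figures.
Rounded: 7.04 cm³.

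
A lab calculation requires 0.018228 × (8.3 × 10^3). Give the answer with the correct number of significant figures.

1.5 × 10^2

0.018228 × (8.3 × 10^3) = 151.2924
Multiplication/division keeps the fewest significant figures: 0.018228 → 5 s.f., 8.3 × 10^3 → 2 s.f.; limit is 2.
Rounded to 2 significant figures: 1.5 × 10^2.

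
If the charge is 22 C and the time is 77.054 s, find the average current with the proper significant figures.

0.29 A

average current = 22 C ÷ 77.054 s = 0.285514055078… A.
22 has 2 significant figures; 77.054 has 5.
Division/multiplication keeps the fewest: 2 significant figures.
Rounded: 0.29 A.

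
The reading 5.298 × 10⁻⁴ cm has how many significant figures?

4

5.298 × 10⁻⁴: in scientific notation every digit of the coefficient is significant.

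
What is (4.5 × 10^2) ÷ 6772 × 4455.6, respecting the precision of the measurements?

3.0 × 10^2

(4.5 × 10^2) ÷ 6772 × 4455.6 = 296.075014767…
Multiplication/division keeps the fewest significant figures: 4.5 × 10^2 → 2 s.f., 6772 → 4 s.f., 4455.6 → 5 s.f.; limit is 2.
Rounded to 2 significant figures: 3.0 × 10^2.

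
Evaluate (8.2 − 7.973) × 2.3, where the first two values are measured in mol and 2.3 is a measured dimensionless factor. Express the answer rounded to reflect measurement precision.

8.2 mol − 7.973 mol = 0.227 mol; the difference is limited to 1 decimal place (1 s.f.).
Carrying full precision, 0.227 × 2.3 = 0.5221 mol; 2.3 has 2 s.f., so the result keeps min(1, 2) = 1 s.f.
Rounded to 1 significant figure: 5 × 10^-1 mol.

5 × 10^-1 mol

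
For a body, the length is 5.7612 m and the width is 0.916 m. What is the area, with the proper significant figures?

5.28 m²

area = 5.7612 m × 0.916 m = 5.2772592 m².
5.7612 has 5 significant figures; 0.916 has 3.
Division/multiplication keeps the fewest: 3 significant figures.
Rounded: 5.28 m².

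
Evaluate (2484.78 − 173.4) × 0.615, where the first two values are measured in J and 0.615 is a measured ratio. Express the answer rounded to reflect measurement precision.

2484.78 J − 173.4 J = 2311.38 J; the difference is limited to 1 decimal place (5 s.f.).
Carrying full precision, 2311.38 × 0.615 = 1421.4987 J; 0.615 has 3 s.f., so the result keeps min(5, 3) = 3 s.f.
Rounded to 3 significant figures: 1.42 × 10^3 J.

1.42 × 10^3 J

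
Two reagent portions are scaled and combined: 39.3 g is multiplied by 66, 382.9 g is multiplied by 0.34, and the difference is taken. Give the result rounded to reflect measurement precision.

2.5 × 10^3 g

39.3 × 66 = 2593.8 → 2.6 × 10^3 g (2 s.f., last digit at the 10^2 place).
382.9 × 0.34 = 130.186 → 1.3 × 10^2 g (2 s.f., last digit at the 10^1 place).
Difference: 2463.614 g; keep the coarser place, 10^2.
Result: 2.5 × 10^3 g.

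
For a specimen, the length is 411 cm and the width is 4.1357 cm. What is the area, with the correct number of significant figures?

1.70 × 10³ cm²

area = 411 cm × 4.1357 cm = 1699.7727 cm².
411 has 3 significant figures; 4.1357 has 5.
Division/multiplication keeps the fewest: 3 significant figures.
Rounded: 1.70 × 10³ cm².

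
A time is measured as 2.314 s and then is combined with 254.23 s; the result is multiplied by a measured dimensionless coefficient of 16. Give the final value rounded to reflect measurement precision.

2.314 s + 254.23 s = 256.544 s; the sum is limited to 2 decimal places (5 s.f.).
Carrying full precision, 256.544 × 16 = 4104.704 s; 16 has 2 s.f., so the result keeps min(5, 2) = 2 s.f.
Rounded to 2 significant figures: 4.1 × 10^3 s.

4.1 × 10^3 s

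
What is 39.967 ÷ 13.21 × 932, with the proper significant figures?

39.967 ÷ 13.21 × 932 = 2819.77623013…
Multiplication/division keeps the fewest significant figures: 39.967 → 5 s.f., 13.21 → 4 s.f., 932 → 3 s.f.; limit is 3.
Rounded to 3 significant figures: 2.82 × 10^3.

2.82 × 10^3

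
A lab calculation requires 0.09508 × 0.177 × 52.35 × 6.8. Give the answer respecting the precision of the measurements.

6.0

0.09508 × 0.177 × 52.35 × 6.8 = 5.9908443768
Multiplication/division keeps the fewest significant figures: 0.09508 → 4 s.f., 0.177 → 3 s.f., 52.35 → 4 s.f., 6.8 → 2 s.f.; limit is 2.
Rounded to 2 significant figures: 6.0.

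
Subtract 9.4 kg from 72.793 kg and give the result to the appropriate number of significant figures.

63.4 kg

72.793 kg − 9.4 kg = 63.393 kg.
Addition/subtraction keeps the fewest decimal places: 72.793 → 3 decimal places, 9.4 → 1 decimal place; limit is 1.
Rounded to 1 decimal place: 63.4 kg.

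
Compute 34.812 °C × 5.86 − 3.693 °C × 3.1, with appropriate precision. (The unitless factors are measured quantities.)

34.812 × 5.86 = 203.99832 → 204 °C (3 s.f., last digit at the 10^0 place).
3.693 × 3.1 = 11.4483 → 11 °C (2 s.f., last digit at the 10^0 place).
Difference: 192.55002 °C; keep the coarser place, 10^0.
Result: 193 °C.

193 °C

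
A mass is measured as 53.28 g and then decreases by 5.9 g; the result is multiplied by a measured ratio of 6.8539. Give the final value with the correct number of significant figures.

325 g

53.28 g − 5.9 g = 47.38 g; the difference is limited to 1 decimal place (3 s.f.).
Carrying full precision, 47.38 × 6.8539 = 324.737782 g; 6.8539 has 5 s.f., so the result keeps min(3, 5) = 3 s.f.
Rounded to 3 significant figures: 325 g.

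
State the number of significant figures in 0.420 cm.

3

0.420: leading zeros are not significant; trailing zeros after a decimal point are significant.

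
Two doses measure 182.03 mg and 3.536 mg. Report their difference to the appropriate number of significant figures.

182.03 mg − 3.536 mg = 178.494 mg.
Addition/subtraction keeps the fewest decimal places: 182.03 → 2 decimal places, 3.536 → 3 decimal places; limit is 2.
Rounded to 2 decimal places: 178.49 mg.

178.49 mg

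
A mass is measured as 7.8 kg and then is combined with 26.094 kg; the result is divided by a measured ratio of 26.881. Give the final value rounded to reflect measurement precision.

7.8 kg + 26.094 kg = 33.894 kg; the sum is limited to 1 decimal place (3 s.f.).
Carrying full precision, 33.894 ÷ 26.881 = 1.26089059187… kg; 26.881 has 5 s.f., so the result keeps min(3, 5) = 3 s.f.
Rounded to 3 significant figures: 1.26 kg.

1.26 kg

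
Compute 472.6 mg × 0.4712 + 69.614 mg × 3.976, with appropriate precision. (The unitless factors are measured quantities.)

499.5 mg

472.6 × 0.4712 = 222.68912 → 222.7 mg (4 s.f., last digit at the 10^-1 place).
69.614 × 3.976 = 276.785264 → 276.8 mg (4 s.f., last digit at the 10^-1 place).
Sum: 499.474384 mg; keep the coarser place, 10^-1.
Result: 499.5 mg.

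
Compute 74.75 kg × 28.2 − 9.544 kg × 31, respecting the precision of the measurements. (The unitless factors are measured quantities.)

1.81 × 10³ kg

74.75 × 28.2 = 2107.95 → 2.11 × 10³ kg (3 s.f., last digit at the 10^1 place).
9.544 × 31 = 295.864 → 3.0 × 10² kg (2 s.f., last digit at the 10^1 place).
Difference: 1812.086 kg; keep the coarser place, 10^1.
Result: 1.81 × 10³ kg.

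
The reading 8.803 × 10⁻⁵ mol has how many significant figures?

4

8.803 × 10⁻⁵: in scientific notation every digit of the coefficient is significant.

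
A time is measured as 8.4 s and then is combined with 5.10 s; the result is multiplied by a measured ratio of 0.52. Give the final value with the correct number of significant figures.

8.4 s + 5.10 s = 13.50 s; the sum is limited to 1 decimal place (3 s.f.).
Carrying full precision, 13.50 × 0.52 = 7.02 s; 0.52 has 2 s.f., so the result keeps min(3, 2) = 2 s.f.
Rounded to 2 significant figures: 7.0 s.

7.0 s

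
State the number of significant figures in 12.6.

12.6: every digit is nonzero and significant.

3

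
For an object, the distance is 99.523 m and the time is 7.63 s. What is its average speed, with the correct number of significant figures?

average speed = 99.523 m ÷ 7.63 s = 13.0436435125… m/s.
99.523 has 5 significant figures; 7.63 has 3.
Division/multiplication keeps the fewest: 3 significant figures.
Rounded: 13.0 m/s.

13.0 m/s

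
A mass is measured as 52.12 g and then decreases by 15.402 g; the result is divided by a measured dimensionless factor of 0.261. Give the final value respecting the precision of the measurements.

52.12 g − 15.402 g = 36.718 g; the difference is limited to 2 decimal places (4 s.f.).
Carrying full precision, 36.718 ÷ 0.261 = 140.681992337… g; 0.261 has 3 s.f., so the result keeps min(4, 3) = 3 s.f.
Rounded to 3 significant figures: 141 g.

141 g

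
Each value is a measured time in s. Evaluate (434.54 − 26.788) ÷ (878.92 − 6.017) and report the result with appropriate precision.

0.46712

434.54 − 26.788 = 407.752, limited to 2 d.p. → 5 s.f.; 878.92 − 6.017 = 872.903, limited to 2 d.p. → 5 s.f.
Carrying full precision, 407.752 ÷ 872.903 = 0.467121776417…; keep min(5, 5) = 5 s.f.
Rounded to 5 significant figures: 0.46712.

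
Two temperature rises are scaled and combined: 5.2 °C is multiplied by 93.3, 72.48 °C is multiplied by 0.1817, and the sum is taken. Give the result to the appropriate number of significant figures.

5.0 × 10² °C

5.2 × 93.3 = 485.16 → 4.9 × 10² °C (2 s.f., last digit at the 10^1 place).
72.48 × 0.1817 = 13.169616 → 13.17 °C (4 s.f., last digit at the 10^-2 place).
Sum: 498.329616 °C; keep the coarser place, 10^1.
Result: 5.0 × 10² °C.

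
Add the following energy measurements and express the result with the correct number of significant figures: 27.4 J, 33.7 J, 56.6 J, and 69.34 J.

187.0 J

27.4 J + 33.7 J + 56.6 J + 69.34 J = 187.04 J.
Addition/subtraction keeps the fewest decimal places: 27.4 → 1 decimal place, 33.7 → 1 decimal place, 56.6 → 1 decimal place, 69.34 → 2 decimal places; limit is 1.
Rounded to 1 decimal place: 187.0 J.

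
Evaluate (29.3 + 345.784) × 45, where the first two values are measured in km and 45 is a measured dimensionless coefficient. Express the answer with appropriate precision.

1.7 × 10^4 km

29.3 km + 345.784 km = 375.084 km; the sum is limited to 1 decimal place (4 s.f.).
Carrying full precision, 375.084 × 45 = 16878.78 km; 45 has 2 s.f., so the result keeps min(4, 2) = 2 s.f.
Rounded to 2 significant figures: 1.7 × 10^4 km.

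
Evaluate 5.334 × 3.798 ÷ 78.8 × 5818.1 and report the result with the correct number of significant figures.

1.50 × 10^3

5.334 × 3.798 ÷ 78.8 × 5818.1 = 1495.7635156…
Multiplication/division keeps the fewest significant figures: 5.334 → 4 s.f., 3.798 → 4 s.f., 78.8 → 3 s.f., 5818.1 → 5 s.f.; limit is 3.
Rounded to 3 significant figures: 1.50 × 10^3.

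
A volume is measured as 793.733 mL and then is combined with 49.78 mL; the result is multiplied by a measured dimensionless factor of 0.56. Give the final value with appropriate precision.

793.733 mL + 49.78 mL = 843.513 mL; the sum is limited to 2 decimal places (5 s.f.).
Carrying full precision, 843.513 × 0.56 = 472.36728 mL; 0.56 has 2 s.f., so the result keeps min(5, 2) = 2 s.f.
Rounded to 2 significant figures: 4.7 × 10^2 mL.

4.7 × 10^2 mL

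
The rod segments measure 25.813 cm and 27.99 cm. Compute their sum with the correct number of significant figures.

25.813 cm + 27.99 cm = 53.803 cm.
Addition/subtraction keeps the fewest decimal places: 25.813 → 3 decimal places, 27.99 → 2 decimal places; limit is 2.
Rounded to 2 decimal places: 53.80 cm.

53.80 cm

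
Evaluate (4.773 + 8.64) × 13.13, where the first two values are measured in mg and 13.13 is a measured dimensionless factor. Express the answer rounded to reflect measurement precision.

176.1 mg

4.773 mg + 8.64 mg = 13.413 mg; the sum is limited to 2 decimal places (4 s.f.).
Carrying full precision, 13.413 × 13.13 = 176.11269 mg; 13.13 has 4 s.f., so the result keeps min(4, 4) = 4 s.f.
Rounded to 4 significant figures: 176.1 mg.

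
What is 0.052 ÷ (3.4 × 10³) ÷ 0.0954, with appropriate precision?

1.6 × 10⁻⁴

0.052 ÷ (3.4 × 10³) ÷ 0.0954 = 0.000160315698606…
Multiplication/division keeps the fewest significant figures: 0.052 → 2 s.f., 3.4 × 10³ → 2 s.f., 0.0954 → 3 s.f.; limit is 2.
Rounded to 2 significant figures: 1.6 × 10⁻⁴.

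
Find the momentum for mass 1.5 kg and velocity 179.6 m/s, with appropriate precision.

momentum = 1.5 kg × 179.6 m/s = 269.4 kg·m/s.
1.5 has 2 significant figures; 179.6 has 4.
Division/multiplication keeps the fewest: 2 significant figures.
Rounded: 2.7 × 10² kg·m/s.

2.7 × 10² kg·m/s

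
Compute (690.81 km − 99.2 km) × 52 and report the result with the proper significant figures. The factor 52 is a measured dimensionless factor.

690.81 km − 99.2 km = 591.61 km; the difference is limited to 1 decimal place (4 s.f.).
Carrying full precision, 591.61 × 52 = 30763.72 km; 52 has 2 s.f., so the result keeps min(4, 2) = 2 s.f.
Rounded to 2 significant figures: 3.1 × 10^4 km.

3.1 × 10^4 km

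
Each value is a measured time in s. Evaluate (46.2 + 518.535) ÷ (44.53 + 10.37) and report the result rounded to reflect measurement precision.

46.2 + 518.535 = 564.735, limited to 1 d.p. → 4 s.f.; 44.53 + 10.37 = 54.90, limited to 2 d.p. → 4 s.f.
Carrying full precision, 564.735 ÷ 54.90 = 10.2866120219…; keep min(4, 4) = 4 s.f.
Rounded to 4 significant figures: 10.29.

10.29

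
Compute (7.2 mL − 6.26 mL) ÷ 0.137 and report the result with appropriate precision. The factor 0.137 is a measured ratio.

7 mL

7.2 mL − 6.26 mL = 0.94 mL; the difference is limited to 1 decimal place (1 s.f.).
Carrying full precision, 0.94 ÷ 0.137 = 6.86131386861… mL; 0.137 has 3 s.f., so the result keeps min(1, 3) = 1 s.f.
Rounded to 1 significant figure: 7 mL.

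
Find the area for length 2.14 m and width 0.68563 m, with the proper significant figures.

1.47 m²

area = 2.14 m × 0.68563 m = 1.4672482 m².
2.14 has 3 significant figures; 0.68563 has 5.
Division/multiplication keeps the fewest: 3 significant figures.
Rounded: 1.47 m².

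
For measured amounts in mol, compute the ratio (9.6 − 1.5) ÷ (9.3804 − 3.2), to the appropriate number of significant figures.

1.3

9.6 − 1.5 = 8.1, limited to 1 d.p. → 2 s.f.; 9.3804 − 3.2 = 6.1804, limited to 1 d.p. → 2 s.f.
Carrying full precision, 8.1 ÷ 6.1804 = 1.31059478351…; keep min(2, 2) = 2 s.f.
Rounded to 2 significant figures: 1.3.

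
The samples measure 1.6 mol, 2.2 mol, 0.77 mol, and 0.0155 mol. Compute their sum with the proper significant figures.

1.6 mol + 2.2 mol + 0.77 mol + 0.0155 mol = 4.5855 mol.
Addition/subtraction keeps the fewest decimal places: 1.6 → 1 decimal place, 2.2 → 1 decimal place, 0.77 → 2 decimal places, 0.0155 → 4 decimal places; limit is 1.
Rounded to 1 decimal place: 4.6 mol.

4.6 mol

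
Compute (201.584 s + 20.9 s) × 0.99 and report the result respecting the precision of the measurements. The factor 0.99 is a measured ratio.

201.584 s + 20.9 s = 222.484 s; the sum is limited to 1 decimal place (4 s.f.).
Carrying full precision, 222.484 × 0.99 = 220.25916 s; 0.99 has 2 s.f., so the result keeps min(4, 2) = 2 s.f.
Rounded to 2 significant figures: 2.2 × 10^2 s.

2.2 × 10^2 s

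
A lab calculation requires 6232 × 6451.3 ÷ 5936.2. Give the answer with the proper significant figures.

6232 × 6451.3 ÷ 5936.2 = 6772.76735959…
Multiplication/division keeps the fewest significant figures: 6232 → 4 s.f., 6451.3 → 5 s.f., 5936.2 → 5 s.f.; limit is 4.
Rounded to 4 significant figures: 6773.

6773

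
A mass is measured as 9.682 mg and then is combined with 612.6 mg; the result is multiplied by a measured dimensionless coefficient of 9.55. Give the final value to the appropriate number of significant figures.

5.94 × 10^3 mg

9.682 mg + 612.6 mg = 622.282 mg; the sum is limited to 1 decimal place (4 s.f.).
Carrying full precision, 622.282 × 9.55 = 5942.7931 mg; 9.55 has 3 s.f., so the result keeps min(4, 3) = 3 s.f.
Rounded to 3 significant figures: 5.94 × 10^3 mg.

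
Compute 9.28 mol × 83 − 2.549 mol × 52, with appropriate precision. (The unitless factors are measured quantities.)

6.4 × 10^2 mol

9.28 × 83 = 770.24 → 7.7 × 10^2 mol (2 s.f., last digit at the 10^1 place).
2.549 × 52 = 132.548 → 1.3 × 10^2 mol (2 s.f., last digit at the 10^1 place).
Difference: 637.692 mol; keep the coarser place, 10^1.
Result: 6.4 × 10^2 mol.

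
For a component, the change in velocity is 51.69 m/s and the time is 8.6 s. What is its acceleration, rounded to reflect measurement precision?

6.0 m/s²

acceleration = 51.69 m/s ÷ 8.6 s = 6.01046511628… m/s².
51.69 has 4 significant figures; 8.6 has 2.
Division/multiplication keeps the fewest: 2 significant figures.
Rounded: 6.0 m/s².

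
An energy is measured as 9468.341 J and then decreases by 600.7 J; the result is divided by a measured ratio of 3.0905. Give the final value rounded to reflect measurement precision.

2869.3 J

9468.341 J − 600.7 J = 8867.641 J; the difference is limited to 1 decimal place (5 s.f.).
Carrying full precision, 8867.641 ÷ 3.0905 = 2869.32243973… J; 3.0905 has 5 s.f., so the result keeps min(5, 5) = 5 s.f.
Rounded to 5 significant figures: 2869.3 J.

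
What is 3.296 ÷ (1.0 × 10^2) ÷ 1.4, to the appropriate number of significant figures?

0.024

3.296 ÷ (1.0 × 10^2) ÷ 1.4 = 0.0235428571429…
Multiplication/division keeps the fewest significant figures: 3.296 → 4 s.f., 1.0 × 10^2 → 2 s.f., 1.4 → 2 s.f.; limit is 2.
Rounded to 2 significant figures: 0.024.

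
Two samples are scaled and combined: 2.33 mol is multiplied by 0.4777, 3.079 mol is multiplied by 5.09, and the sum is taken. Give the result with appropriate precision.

16.8 mol

2.33 × 0.4777 = 1.113041 → 1.11 mol (3 s.f., last digit at the 10^-2 place).
3.079 × 5.09 = 15.67211 → 15.7 mol (3 s.f., last digit at the 10^-1 place).
Sum: 16.785151 mol; keep the coarser place, 10^-1.
Result: 16.8 mol.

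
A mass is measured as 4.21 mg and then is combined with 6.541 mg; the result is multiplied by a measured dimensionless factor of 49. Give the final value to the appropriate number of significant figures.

5.3 × 10^2 mg

4.21 mg + 6.541 mg = 10.751 mg; the sum is limited to 2 decimal places (4 s.f.).
Carrying full precision, 10.751 × 49 = 526.799 mg; 49 has 2 s.f., so the result keeps min(4, 2) = 2 s.f.
Rounded to 2 significant figures: 5.3 × 10^2 mg.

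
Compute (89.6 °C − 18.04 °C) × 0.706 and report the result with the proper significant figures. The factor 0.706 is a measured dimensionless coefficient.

89.6 °C − 18.04 °C = 71.56 °C; the difference is limited to 1 decimal place (3 s.f.).
Carrying full precision, 71.56 × 0.706 = 50.52136 °C; 0.706 has 3 s.f., so the result keeps min(3, 3) = 3 s.f.
Rounded to 3 significant figures: 50.5 °C.

50.5 °C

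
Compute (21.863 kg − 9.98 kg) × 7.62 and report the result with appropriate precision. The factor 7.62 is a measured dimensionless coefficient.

90.5 kg

21.863 kg − 9.98 kg = 11.883 kg; the difference is limited to 2 decimal places (4 s.f.).
Carrying full precision, 11.883 × 7.62 = 90.54846 kg; 7.62 has 3 s.f., so the result keeps min(4, 3) = 3 s.f.
Rounded to 3 significant figures: 90.5 kg.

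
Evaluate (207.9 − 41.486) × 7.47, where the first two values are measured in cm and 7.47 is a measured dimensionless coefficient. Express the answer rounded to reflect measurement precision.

1.24 × 10^3 cm

207.9 cm − 41.486 cm = 166.414 cm; the difference is limited to 1 decimal place (4 s.f.).
Carrying full precision, 166.414 × 7.47 = 1243.11258 cm; 7.47 has 3 s.f., so the result keeps min(4, 3) = 3 s.f.
Rounded to 3 significant figures: 1.24 × 10^3 cm.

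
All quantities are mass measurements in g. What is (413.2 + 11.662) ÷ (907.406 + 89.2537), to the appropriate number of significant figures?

413.2 + 11.662 = 424.862, limited to 1 d.p. → 4 s.f.; 907.406 + 89.2537 = 996.6597, limited to 3 d.p. → 6 s.f.
Carrying full precision, 424.862 ÷ 996.6597 = 0.426285922868…; keep min(4, 6) = 4 s.f.
Rounded to 4 significant figures: 0.4263.

0.4263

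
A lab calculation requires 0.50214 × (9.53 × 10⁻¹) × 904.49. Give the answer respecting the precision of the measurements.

0.50214 × (9.53 × 10⁻¹) × 904.49 = 432.834119996…
Multiplication/division keeps the fewest significant figures: 0.50214 → 5 s.f., 9.53 × 10⁻¹ → 3 s.f., 904.49 → 5 s.f.; limit is 3.
Rounded to 3 significant figures: 433.

433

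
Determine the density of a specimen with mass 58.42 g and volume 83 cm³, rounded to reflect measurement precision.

density = 58.42 g ÷ 83 cm³ = 0.703855421687… g/cm³.
58.42 has 4 significant figures; 83 has 2.
Division/multiplication keeps the fewest: 2 significant figures.
Rounded: 0.70 g/cm³.

0.70 g/cm³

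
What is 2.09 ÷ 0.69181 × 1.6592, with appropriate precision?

2.09 ÷ 0.69181 × 1.6592 = 5.01254390656…
Multiplication/division keeps the fewest significant figures: 2.09 → 3 s.f., 0.69181 → 5 s.f., 1.6592 → 5 s.f.; limit is 3.
Rounded to 3 significant figures: 5.01.

5.01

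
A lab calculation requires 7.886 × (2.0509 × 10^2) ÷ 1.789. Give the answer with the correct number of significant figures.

7.886 × (2.0509 × 10^2) ÷ 1.789 = 904.046808273…
Multiplication/division keeps the fewest significant figures: 7.886 → 4 s.f., 2.0509 × 10^2 → 5 s.f., 1.789 → 4 s.f.; limit is 4.
Rounded to 4 significant figures: 904.0.

904.0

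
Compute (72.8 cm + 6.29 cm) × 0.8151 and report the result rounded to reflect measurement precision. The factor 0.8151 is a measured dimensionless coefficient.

72.8 cm + 6.29 cm = 79.09 cm; the sum is limited to 1 decimal place (3 s.f.).
Carrying full precision, 79.09 × 0.8151 = 64.466259 cm; 0.8151 has 4 s.f., so the result keeps min(3, 4) = 3 s.f.
Rounded to 3 significant figures: 64.5 cm.

64.5 cm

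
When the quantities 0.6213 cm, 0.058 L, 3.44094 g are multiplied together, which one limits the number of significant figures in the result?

0.058 L

0.6213 cm → 4 s.f.; 0.058 L → 2 s.f.; 3.44094 g → 6 s.f.
The fewest is 2 significant figures, from 0.058 L.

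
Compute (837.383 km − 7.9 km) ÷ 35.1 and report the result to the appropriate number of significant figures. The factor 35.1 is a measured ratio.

23.6 km

837.383 km − 7.9 km = 829.483 km; the difference is limited to 1 decimal place (4 s.f.).
Carrying full precision, 829.483 ÷ 35.1 = 23.631994302… km; 35.1 has 3 s.f., so the result keeps min(4, 3) = 3 s.f.
Rounded to 3 significant figures: 23.6 km.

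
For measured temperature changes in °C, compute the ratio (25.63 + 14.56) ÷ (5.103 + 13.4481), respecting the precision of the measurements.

25.63 + 14.56 = 40.19, limited to 2 d.p. → 4 s.f.; 5.103 + 13.4481 = 18.5511, limited to 3 d.p. → 5 s.f.
Carrying full precision, 40.19 ÷ 18.5511 = 2.16644835077…; keep min(4, 5) = 4 s.f.
Rounded to 4 significant figures: 2.166.

2.166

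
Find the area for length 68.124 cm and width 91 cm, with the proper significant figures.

6.2 × 10^3 cm²

area = 68.124 cm × 91 cm = 6199.284 cm².
68.124 has 5 significant figures; 91 has 2.
Division/multiplication keeps the fewest: 2 significant figures.
Rounded: 6.2 × 10^3 cm².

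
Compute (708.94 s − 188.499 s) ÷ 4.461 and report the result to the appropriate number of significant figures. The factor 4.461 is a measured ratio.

708.94 s − 188.499 s = 520.441 s; the difference is limited to 2 decimal places (5 s.f.).
Carrying full precision, 520.441 ÷ 4.461 = 116.664649182… s; 4.461 has 4 s.f., so the result keeps min(5, 4) = 4 s.f.
Rounded to 4 significant figures: 116.7 s.

116.7 s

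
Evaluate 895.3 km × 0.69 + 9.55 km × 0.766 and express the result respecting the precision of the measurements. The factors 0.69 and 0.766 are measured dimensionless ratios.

6.3 × 10^2 km

895.3 × 0.69 = 617.757 → 6.2 × 10^2 km (2 s.f., last digit at the 10^1 place).
9.55 × 0.766 = 7.3153 → 7.32 km (3 s.f., last digit at the 10^-2 place).
Sum: 625.0723 km; keep the coarser place, 10^1.
Result: 6.3 × 10^2 km.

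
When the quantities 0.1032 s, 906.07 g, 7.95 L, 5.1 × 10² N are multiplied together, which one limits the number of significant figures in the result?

5.1 × 10² N

0.1032 s → 4 s.f.; 906.07 g → 5 s.f.; 7.95 L → 3 s.f.; 5.1 × 10² N → 2 s.f.
The fewest is 2 significant figures, from 5.1 × 10² N.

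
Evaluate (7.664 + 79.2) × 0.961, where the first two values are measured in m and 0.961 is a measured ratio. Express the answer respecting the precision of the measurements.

83.5 m

7.664 m + 79.2 m = 86.864 m; the sum is limited to 1 decimal place (3 s.f.).
Carrying full precision, 86.864 × 0.961 = 83.476304 m; 0.961 has 3 s.f., so the result keeps min(3, 3) = 3 s.f.
Rounded to 3 significant figures: 83.5 m.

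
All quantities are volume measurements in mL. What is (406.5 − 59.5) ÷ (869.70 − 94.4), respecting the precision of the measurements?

0.4476

406.5 − 59.5 = 347.0, limited to 1 d.p. → 4 s.f.; 869.70 − 94.4 = 775.30, limited to 1 d.p. → 4 s.f.
Carrying full precision, 347.0 ÷ 775.30 = 0.44756868309…; keep min(4, 4) = 4 s.f.
Rounded to 4 significant figures: 0.4476.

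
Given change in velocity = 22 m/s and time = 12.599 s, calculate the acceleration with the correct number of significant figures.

1.7 m/s²

acceleration = 22 m/s ÷ 12.599 s = 1.74617033098… m/s².
22 has 2 significant figures; 12.599 has 5.
Division/multiplication keeps the fewest: 2 significant figures.
Rounded: 1.7 m/s².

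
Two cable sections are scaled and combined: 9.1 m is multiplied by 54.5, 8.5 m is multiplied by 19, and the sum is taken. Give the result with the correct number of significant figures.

9.1 × 54.5 = 495.95 → 5.0 × 10² m (2 s.f., last digit at the 10^1 place).
8.5 × 19 = 161.5 → 1.6 × 10² m (2 s.f., last digit at the 10^1 place).
Sum: 657.45 m; keep the coarser place, 10^1.
Result: 6.6 × 10² m.

6.6 × 10² m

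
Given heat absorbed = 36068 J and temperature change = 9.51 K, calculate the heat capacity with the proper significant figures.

3.79 × 10^3 J/K

heat capacity = 36068 J ÷ 9.51 K = 3792.63932702… J/K.
36068 has 5 significant figures; 9.51 has 3.
Division/multiplication keeps the fewest: 3 significant figures.
Rounded: 3.79 × 10^3 J/K.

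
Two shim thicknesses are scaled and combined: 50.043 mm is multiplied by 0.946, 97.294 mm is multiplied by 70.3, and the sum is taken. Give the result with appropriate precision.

6.89 × 10^3 mm

50.043 × 0.946 = 47.340678 → 47.3 mm (3 s.f., last digit at the 10^-1 place).
97.294 × 70.3 = 6839.7682 → 6.84 × 10^3 mm (3 s.f., last digit at the 10^1 place).
Sum: 6887.108878 mm; keep the coarser place, 10^1.
Result: 6.89 × 10^3 mm.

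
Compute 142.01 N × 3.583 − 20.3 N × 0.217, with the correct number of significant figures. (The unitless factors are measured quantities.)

142.01 × 3.583 = 508.82183 → 508.8 N (4 s.f., last digit at the 10^-1 place).
20.3 × 0.217 = 4.4051 → 4.41 N (3 s.f., last digit at the 10^-2 place).
Difference: 504.41673 N; keep the coarser place, 10^-1.
Result: 504.4 N.

504.4 N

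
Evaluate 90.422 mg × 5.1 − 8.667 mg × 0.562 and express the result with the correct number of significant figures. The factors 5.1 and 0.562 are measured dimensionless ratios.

4.6 × 10^2 mg

90.422 × 5.1 = 461.1522 → 4.6 × 10^2 mg (2 s.f., last digit at the 10^1 place).
8.667 × 0.562 = 4.870854 → 4.87 mg (3 s.f., last digit at the 10^-2 place).
Difference: 456.281346 mg; keep the coarser place, 10^1.
Result: 4.6 × 10^2 mg.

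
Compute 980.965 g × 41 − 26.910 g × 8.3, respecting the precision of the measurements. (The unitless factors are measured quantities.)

980.965 × 41 = 40219.565 → 4.0 × 10⁴ g (2 s.f., last digit at the 10^3 place).
26.910 × 8.3 = 223.353 → 2.2 × 10² g (2 s.f., last digit at the 10^1 place).
Difference: 39996.212 g; keep the coarser place, 10^3.
Result: 4.0 × 10⁴ g.

4.0 × 10⁴ g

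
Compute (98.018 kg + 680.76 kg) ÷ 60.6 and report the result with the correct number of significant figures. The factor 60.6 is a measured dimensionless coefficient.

12.9 kg

98.018 kg + 680.76 kg = 778.778 kg; the sum is limited to 2 decimal places (5 s.f.).
Carrying full precision, 778.778 ÷ 60.6 = 12.8511221122… kg; 60.6 has 3 s.f., so the result keeps min(5, 3) = 3 s.f.
Rounded to 3 significant figures: 12.9 kg.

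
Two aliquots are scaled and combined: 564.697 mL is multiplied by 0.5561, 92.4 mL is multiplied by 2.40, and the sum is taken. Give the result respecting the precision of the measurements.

536 mL

564.697 × 0.5561 = 314.0280017 → 314.0 mL (4 s.f., last digit at the 10^-1 place).
92.4 × 2.40 = 221.76 → 222 mL (3 s.f., last digit at the 10^0 place).
Sum: 535.7880017 mL; keep the coarser place, 10^0.
Result: 536 mL.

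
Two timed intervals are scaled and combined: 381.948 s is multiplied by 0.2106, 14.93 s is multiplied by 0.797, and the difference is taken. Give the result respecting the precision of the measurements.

381.948 × 0.2106 = 80.4382488 → 80.44 s (4 s.f., last digit at the 10^-2 place).
14.93 × 0.797 = 11.89921 → 11.9 s (3 s.f., last digit at the 10^-1 place).
Difference: 68.5390388 s; keep the coarser place, 10^-1.
Result: 68.5 s.

68.5 s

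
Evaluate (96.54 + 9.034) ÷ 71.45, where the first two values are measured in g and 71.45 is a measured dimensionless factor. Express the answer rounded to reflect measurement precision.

1.478 g

96.54 g + 9.034 g = 105.574 g; the sum is limited to 2 decimal places (5 s.f.).
Carrying full precision, 105.574 ÷ 71.45 = 1.47759272218… g; 71.45 has 4 s.f., so the result keeps min(5, 4) = 4 s.f.
Rounded to 4 significant figures: 1.478 g.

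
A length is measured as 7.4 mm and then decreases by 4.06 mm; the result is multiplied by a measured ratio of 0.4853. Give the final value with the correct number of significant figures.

7.4 mm − 4.06 mm = 3.34 mm; the difference is limited to 1 decimal place (2 s.f.).
Carrying full precision, 3.34 × 0.4853 = 1.620902 mm; 0.4853 has 4 s.f., so the result keeps min(2, 4) = 2 s.f.
Rounded to 2 significant figures: 1.6 mm.

1.6 mm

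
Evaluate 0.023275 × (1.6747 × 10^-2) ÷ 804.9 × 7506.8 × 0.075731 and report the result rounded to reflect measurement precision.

2.753 × 10^-4

0.023275 × (1.6747 × 10^-2) ÷ 804.9 × 7506.8 × 0.075731 = 0.000275304505857…
Multiplication/division keeps the fewest significant figures: 0.023275 → 5 s.f., 1.6747 × 10^-2 → 5 s.f., 804.9 → 4 s.f., 7506.8 → 5 s.f., 0.075731 → 5 s.f.; limit is 4.
Rounded to 4 significant figures: 2.753 × 10^-4.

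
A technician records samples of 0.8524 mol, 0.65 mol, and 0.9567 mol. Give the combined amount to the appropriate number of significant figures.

0.8524 mol + 0.65 mol + 0.9567 mol = 2.4591 mol.
Addition/subtraction keeps the fewest decimal places: 0.8524 → 4 decimal places, 0.65 → 2 decimal places, 0.9567 → 4 decimal places; limit is 2.
Rounded to 2 decimal places: 2.46 mol.

2.46 mol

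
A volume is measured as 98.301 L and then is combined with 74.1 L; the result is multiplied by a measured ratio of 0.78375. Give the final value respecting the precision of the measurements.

98.301 L + 74.1 L = 172.401 L; the sum is limited to 1 decimal place (4 s.f.).
Carrying full precision, 172.401 × 0.78375 = 135.11928375 L; 0.78375 has 5 s.f., so the result keeps min(4, 5) = 4 s.f.
Rounded to 4 significant figures: 135.1 L.

135.1 L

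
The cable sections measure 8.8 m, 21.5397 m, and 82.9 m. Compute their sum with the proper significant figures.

8.8 m + 21.5397 m + 82.9 m = 113.2397 m.
Addition/subtraction keeps the fewest decimal places: 8.8 → 1 decimal place, 21.5397 → 4 decimal places, 82.9 → 1 decimal place; limit is 1.
Rounded to 1 decimal place: 113.2 m.

113.2 m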